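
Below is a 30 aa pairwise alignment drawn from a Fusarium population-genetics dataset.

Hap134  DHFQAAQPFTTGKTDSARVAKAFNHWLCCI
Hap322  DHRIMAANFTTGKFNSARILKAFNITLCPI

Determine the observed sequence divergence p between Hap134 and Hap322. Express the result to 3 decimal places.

Mismatches occur at site 3 (F↔R), site 4 (Q↔I), site 5 (A↔M), site 7 (Q↔A), site 8 (P↔N), site 14 (T↔F), site 15 (D↔N), site 19 (V↔I), site 20 (A↔L), site 25 (H↔I), site 26 (W↔T), site 29 (C↔P).
There are 12 differences over 30 sites, so p = 12/30 = 0.400.

0.400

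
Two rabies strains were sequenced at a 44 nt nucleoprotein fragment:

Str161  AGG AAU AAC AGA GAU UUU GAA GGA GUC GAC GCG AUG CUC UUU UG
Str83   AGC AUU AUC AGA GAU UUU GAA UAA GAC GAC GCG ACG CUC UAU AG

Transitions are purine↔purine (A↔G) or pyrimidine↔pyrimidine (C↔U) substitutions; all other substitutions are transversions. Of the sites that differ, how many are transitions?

2

Mismatches occur at site 3 (G→C, transversion), site 5 (A→U, transversion), site 8 (A→U, transversion), site 22 (G→U, transversion), site 23 (G→A, transition), site 26 (U→A, transversion), site 35 (U→C, transition), site 41 (U→A, transversion), site 43 (U→A, transversion).
Of the 9 differences, 2 transitions and 7 transversions, so the answer is 2.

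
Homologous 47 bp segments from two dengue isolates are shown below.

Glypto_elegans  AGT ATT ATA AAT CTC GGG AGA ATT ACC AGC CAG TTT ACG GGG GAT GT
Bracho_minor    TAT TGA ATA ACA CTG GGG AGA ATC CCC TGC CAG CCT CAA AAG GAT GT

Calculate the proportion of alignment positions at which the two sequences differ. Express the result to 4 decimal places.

0.3830

The sequences differ at positions 1 (A/T), 2 (G/A), 4 (A/T), 5 (T/G), 6 (T/A), 11 (A/C), 12 (T/A), 15 (C/G), 24 (T/C), 25 (A/C), 28 (A/T), 34 (T/C), 35 (T/C), 37 (A/C), 38 (C/A), 39 (G/A), 40 (G/A), 41 (G/A).
There are 18 differences over 47 sites, so p = 18/47 = 0.3830.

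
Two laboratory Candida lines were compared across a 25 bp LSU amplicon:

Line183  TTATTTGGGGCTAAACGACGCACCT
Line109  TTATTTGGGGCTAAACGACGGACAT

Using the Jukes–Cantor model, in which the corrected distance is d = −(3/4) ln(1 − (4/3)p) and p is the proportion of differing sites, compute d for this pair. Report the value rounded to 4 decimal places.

Mismatches occur at site 21 (C/G), site 24 (C/A).
p = 2/25 = 0.080000.
d = −0.75 · ln(1 − (4/3)·0.080000) = −0.75 · ln(0.893333) = −0.75 · (-0.112796) = 0.0846.

0.0846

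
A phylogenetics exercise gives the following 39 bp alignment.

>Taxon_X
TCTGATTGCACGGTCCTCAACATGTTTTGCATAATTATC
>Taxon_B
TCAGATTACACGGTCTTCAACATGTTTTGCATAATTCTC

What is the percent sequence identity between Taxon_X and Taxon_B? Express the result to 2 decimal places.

The sequences differ at positions 3 (T/A), 8 (G/A), 16 (C/T), 37 (A/C).
35 of the 39 sites match, so the percent identity is 35/39 × 100 = 89.74%.

89.74%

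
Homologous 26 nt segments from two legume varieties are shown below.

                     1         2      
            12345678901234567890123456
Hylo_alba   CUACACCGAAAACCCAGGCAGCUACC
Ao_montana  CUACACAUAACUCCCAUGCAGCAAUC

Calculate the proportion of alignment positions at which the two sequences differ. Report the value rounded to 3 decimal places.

Differing sites — 7:C/A; 8:G/U; 11:A/C; 12:A/U; 17:G/U; 23:U/A; 25:C/U.
There are 7 differences over 26 sites, so p = 7/26 = 0.269.

0.269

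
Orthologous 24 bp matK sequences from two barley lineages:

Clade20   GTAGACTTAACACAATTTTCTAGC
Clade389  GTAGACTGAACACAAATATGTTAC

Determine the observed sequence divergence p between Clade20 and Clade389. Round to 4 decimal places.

Differing sites — 8:T/G; 16:T/A; 18:T/A; 20:C/G; 22:A/T; 23:G/A.
There are 6 differences over 24 sites, so p = 6/24 = 0.2500.

0.2500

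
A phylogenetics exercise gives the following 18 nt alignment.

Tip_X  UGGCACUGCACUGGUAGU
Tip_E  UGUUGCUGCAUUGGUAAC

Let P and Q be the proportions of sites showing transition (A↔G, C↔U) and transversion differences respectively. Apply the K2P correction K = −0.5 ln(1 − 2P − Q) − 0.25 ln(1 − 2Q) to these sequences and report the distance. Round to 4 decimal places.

The sequences differ at positions 3 (G/U, transversion), 4 (C/U, transition), 5 (A/G, transition), 11 (C/U, transition), 17 (G/A, transition), 18 (U/C, transition).
Of the 6 differences, 5 transitions and 1 transversion over 18 sites: P = 5/18 = 0.277778, Q = 1/18 = 0.055556.
d = −0.5·ln(0.388888) − 0.25·ln(0.888888) = −0.5·(-0.944464) − 0.25·(-0.117784) = 0.5017.

0.5017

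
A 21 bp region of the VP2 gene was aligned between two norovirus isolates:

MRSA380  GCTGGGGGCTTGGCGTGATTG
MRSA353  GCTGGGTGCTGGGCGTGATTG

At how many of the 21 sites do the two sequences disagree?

Differing sites — 7:G/T; 11:T/G.
That gives 2 mismatches out of 21 aligned sites, so the Hamming distance is 2.

2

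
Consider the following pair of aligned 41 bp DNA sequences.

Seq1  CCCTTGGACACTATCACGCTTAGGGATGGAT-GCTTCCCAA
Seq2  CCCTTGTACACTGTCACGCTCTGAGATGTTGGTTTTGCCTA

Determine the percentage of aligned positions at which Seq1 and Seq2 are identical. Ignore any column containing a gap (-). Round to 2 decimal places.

70.00%

Excluding the 1 gap column leaves 40 comparable sites.
Differing sites — 7:G/T; 13:A/G; 21:T/C; 22:A/T; 24:G/A; 29:G/T; 30:A/T; 31:T/G; 33:G/T; 34:C/T; 37:C/G; 40:A/T.
28 of the 40 comparable sites match, so the percent identity is 28/40 × 100 = 70.00%.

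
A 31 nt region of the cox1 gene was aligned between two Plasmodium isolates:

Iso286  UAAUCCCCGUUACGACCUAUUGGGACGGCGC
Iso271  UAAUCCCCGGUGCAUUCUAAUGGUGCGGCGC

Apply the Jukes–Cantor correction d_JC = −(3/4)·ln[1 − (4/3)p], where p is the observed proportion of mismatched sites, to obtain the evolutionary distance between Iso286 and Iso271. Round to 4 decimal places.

0.3163

The sequences differ at positions 10 (U/G), 12 (A/G), 14 (G/A), 15 (A/U), 16 (C/U), 20 (U/A), 24 (G/U), 25 (A/G).
p = 8/31 = 0.258065.
d = −0.75 · ln(1 − (4/3)·0.258065) = −0.75 · ln(0.655913) = −0.75 · (-0.421727) = 0.3163.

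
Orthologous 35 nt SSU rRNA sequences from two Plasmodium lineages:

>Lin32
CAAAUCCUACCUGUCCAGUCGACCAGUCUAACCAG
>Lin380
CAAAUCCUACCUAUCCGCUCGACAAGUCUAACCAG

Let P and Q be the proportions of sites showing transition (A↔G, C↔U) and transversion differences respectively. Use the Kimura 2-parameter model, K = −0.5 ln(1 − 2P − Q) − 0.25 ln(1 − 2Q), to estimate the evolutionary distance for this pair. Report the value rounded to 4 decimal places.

Mismatches occur at site 13 (G→A, transition), site 17 (A→G, transition), site 18 (G→C, transversion), site 24 (C→A, transversion).
Of the 4 differences, 2 transitions and 2 transversions over 35 sites: P = 2/35 = 0.057143, Q = 2/35 = 0.057143.
d = −0.5·ln(0.828571) − 0.25·ln(0.885714) = −0.5·(-0.188053) − 0.25·(-0.121361) = 0.1244.

0.1244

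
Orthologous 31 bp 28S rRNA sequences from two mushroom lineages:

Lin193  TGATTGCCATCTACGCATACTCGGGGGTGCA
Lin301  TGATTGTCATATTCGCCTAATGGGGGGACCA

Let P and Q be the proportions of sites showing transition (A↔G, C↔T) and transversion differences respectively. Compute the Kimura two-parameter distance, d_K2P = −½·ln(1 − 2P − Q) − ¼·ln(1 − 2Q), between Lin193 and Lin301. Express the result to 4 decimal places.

0.3217

Differing sites — 7:C/T (Ti); 11:C/A (Tv); 13:A/T (Tv); 17:A/C (Tv); 20:C/A (Tv); 22:C/G (Tv); 28:T/A (Tv); 29:G/C (Tv).
Of the 8 differences, 1 transition and 7 transversions over 31 sites: P = 1/31 = 0.032258, Q = 7/31 = 0.225806.
d = −0.5·ln(0.709678) − 0.25·ln(0.548388) = −0.5·(-0.342944) − 0.25·(-0.600772) = 0.3217.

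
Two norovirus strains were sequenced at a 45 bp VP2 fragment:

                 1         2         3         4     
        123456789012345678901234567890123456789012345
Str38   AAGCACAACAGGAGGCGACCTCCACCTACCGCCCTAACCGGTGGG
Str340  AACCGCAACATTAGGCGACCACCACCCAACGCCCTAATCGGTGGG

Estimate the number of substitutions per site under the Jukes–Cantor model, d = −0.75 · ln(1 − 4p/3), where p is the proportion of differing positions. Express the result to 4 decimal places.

Mismatches occur at site 3 (G/C), site 5 (A/G), site 11 (G/T), site 12 (G/T), site 21 (T/A), site 27 (T/C), site 29 (C/A), site 38 (C/T).
p = 8/45 = 0.177778.
d = −0.75 · ln(1 − (4/3)·0.177778) = −0.75 · ln(0.762963) = −0.75 · (-0.270546) = 0.2029.

0.2029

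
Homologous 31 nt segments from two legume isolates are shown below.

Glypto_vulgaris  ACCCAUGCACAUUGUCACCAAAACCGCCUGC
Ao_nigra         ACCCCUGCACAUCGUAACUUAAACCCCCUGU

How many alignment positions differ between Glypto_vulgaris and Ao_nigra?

Mismatches occur at site 5 (A→C), site 13 (U→C), site 16 (C→A), site 19 (C→U), site 20 (A→U), site 26 (G→C), site 31 (C→U).
That gives 7 mismatches out of 31 aligned sites, so the Hamming distance is 7.

7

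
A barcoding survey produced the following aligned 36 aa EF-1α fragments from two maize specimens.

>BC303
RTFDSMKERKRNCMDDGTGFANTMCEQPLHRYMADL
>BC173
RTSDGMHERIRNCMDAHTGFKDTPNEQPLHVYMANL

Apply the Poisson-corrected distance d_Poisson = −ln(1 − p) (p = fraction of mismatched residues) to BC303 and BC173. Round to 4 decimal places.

The sequences differ at positions 3 (F/S), 5 (S/G), 7 (K/H), 10 (K/I), 16 (D/A), 17 (G/H), 21 (A/K), 22 (N/D), 24 (M/P), 25 (C/N), 31 (R/V), 35 (D/N).
p = 12/36 = 0.333333.
d = −ln(1 − 0.333333) = −ln(0.666667) = 0.4055.

0.4055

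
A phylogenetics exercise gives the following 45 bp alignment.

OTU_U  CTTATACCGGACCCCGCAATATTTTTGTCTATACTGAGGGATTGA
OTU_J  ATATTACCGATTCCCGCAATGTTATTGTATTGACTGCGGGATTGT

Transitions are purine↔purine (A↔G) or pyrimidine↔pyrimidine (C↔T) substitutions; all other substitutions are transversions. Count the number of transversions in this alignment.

10

Mismatches occur at site 1 (C↔A, transversion), site 3 (T↔A, transversion), site 4 (A↔T, transversion), site 10 (G↔A, transition), site 11 (A↔T, transversion), site 12 (C↔T, transition), site 21 (A↔G, transition), site 24 (T↔A, transversion), site 29 (C↔A, transversion), site 31 (A↔T, transversion), site 32 (T↔G, transversion), site 37 (A↔C, transversion), site 45 (A↔T, transversion).
Of the 13 differences, 3 transitions and 10 transversions, so the answer is 10.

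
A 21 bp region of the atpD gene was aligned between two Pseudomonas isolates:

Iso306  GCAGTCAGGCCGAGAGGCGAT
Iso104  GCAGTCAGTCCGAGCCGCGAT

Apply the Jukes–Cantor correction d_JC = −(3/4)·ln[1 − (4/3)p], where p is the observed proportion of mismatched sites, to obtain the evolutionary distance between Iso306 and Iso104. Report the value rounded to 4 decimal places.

0.1585

The sequences differ at positions 9 (G/T), 15 (A/C), 16 (G/C).
p = 3/21 = 0.142857.
d = −0.75 · ln(1 − (4/3)·0.142857) = −0.75 · ln(0.809524) = −0.75 · (-0.211309) = 0.1585.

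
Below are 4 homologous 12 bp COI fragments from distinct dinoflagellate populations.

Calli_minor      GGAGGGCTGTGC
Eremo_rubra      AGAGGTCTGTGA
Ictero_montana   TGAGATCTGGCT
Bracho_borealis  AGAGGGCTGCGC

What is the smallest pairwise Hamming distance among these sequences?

Pairwise Hamming distances:
  Calli_minor vs Eremo_rubra: 3
  Calli_minor vs Ictero_montana: 6
  Calli_minor vs Bracho_borealis: 2
  Eremo_rubra vs Ictero_montana: 5
  Eremo_rubra vs Bracho_borealis: 3
  Ictero_montana vs Bracho_borealis: 6
The smallest is 2, between Calli_minor and Bracho_borealis.

2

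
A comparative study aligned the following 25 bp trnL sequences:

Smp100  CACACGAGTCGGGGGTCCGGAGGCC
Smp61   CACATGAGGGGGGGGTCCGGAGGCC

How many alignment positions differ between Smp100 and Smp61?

3

Differing sites — 5:C/T; 9:T/G; 10:C/G.
That gives 3 mismatches out of 25 aligned sites, so the Hamming distance is 3.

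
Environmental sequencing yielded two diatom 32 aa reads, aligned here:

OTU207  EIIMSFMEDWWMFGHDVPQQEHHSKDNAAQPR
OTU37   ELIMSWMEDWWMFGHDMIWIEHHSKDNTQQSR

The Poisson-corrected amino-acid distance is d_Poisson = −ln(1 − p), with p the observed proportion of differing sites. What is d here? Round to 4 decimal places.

0.3302

Differing sites — 2:I/L; 6:F/W; 17:V/M; 18:P/I; 19:Q/W; 20:Q/I; 28:A/T; 29:A/Q; 31:P/S.
p = 9/32 = 0.281250.
d = −ln(1 − 0.281250) = −ln(0.718750) = 0.3302.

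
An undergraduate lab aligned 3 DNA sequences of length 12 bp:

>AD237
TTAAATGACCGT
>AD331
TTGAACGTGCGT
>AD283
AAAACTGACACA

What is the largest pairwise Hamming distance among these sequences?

10

Pairwise Hamming distances:
  AD237 vs AD331: 4
  AD237 vs AD283: 6
  AD331 vs AD283: 10
The largest is 10, between AD331 and AD283.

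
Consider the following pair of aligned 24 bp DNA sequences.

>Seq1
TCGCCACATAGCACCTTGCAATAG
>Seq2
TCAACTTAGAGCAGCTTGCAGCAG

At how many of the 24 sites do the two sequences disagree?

Mismatches occur at site 3 (G→A), site 4 (C→A), site 6 (A→T), site 7 (C→T), site 9 (T→G), site 14 (C→G), site 21 (A→G), site 22 (T→C).
That gives 8 mismatches out of 24 aligned sites, so the Hamming distance is 8.

8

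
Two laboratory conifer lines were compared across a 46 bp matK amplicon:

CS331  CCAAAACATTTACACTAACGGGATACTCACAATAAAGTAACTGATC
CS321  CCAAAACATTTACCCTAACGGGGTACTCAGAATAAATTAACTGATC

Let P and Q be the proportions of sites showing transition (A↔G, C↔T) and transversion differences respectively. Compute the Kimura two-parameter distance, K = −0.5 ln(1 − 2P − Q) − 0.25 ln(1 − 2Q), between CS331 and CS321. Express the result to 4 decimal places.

The sequences differ at positions 14 (A/C, transversion), 23 (A/G, transition), 30 (C/G, transversion), 37 (G/T, transversion).
Of the 4 differences, 1 transition and 3 transversions over 46 sites: P = 1/46 = 0.021739, Q = 3/46 = 0.065217.
d = −0.5·ln(0.891305) − 0.25·ln(0.869566) = −0.5·(-0.115069) − 0.25·(-0.139761) = 0.0925.

0.0925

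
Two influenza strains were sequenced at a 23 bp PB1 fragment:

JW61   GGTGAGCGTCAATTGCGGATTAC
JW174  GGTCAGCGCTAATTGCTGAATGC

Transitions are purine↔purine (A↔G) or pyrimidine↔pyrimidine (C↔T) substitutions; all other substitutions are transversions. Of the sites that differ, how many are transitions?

3

Mismatches occur at site 4 (G/C, transversion), site 9 (T/C, transition), site 10 (C/T, transition), site 17 (G/T, transversion), site 20 (T/A, transversion), site 22 (A/G, transition).
Of the 6 differences, 3 transitions and 3 transversions, so the answer is 3.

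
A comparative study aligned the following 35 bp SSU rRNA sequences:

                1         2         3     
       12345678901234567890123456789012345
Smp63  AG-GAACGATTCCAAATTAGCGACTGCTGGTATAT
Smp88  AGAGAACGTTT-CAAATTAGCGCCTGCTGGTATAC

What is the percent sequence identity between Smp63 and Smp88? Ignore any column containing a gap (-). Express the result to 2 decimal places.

Excluding the 2 gap columns leaves 33 comparable sites.
Mismatches occur at site 9 (A/T), site 23 (A/C), site 35 (T/C).
30 of the 33 comparable sites match, so the percent identity is 30/33 × 100 = 90.91%.

90.91%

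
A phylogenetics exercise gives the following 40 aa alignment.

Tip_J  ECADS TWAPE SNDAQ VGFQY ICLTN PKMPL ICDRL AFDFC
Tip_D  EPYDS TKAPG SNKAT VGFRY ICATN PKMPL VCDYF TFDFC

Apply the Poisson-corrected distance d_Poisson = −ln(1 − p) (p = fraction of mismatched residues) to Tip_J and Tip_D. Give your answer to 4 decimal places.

Mismatches occur at site 2 (C/P), site 3 (A/Y), site 7 (W/K), site 10 (E/G), site 13 (D/K), site 15 (Q/T), site 19 (Q/R), site 23 (L/A), site 31 (I/V), site 34 (R/Y), site 35 (L/F), site 36 (A/T).
p = 12/40 = 0.300000.
d = −ln(1 − 0.300000) = −ln(0.700000) = 0.3567.

0.3567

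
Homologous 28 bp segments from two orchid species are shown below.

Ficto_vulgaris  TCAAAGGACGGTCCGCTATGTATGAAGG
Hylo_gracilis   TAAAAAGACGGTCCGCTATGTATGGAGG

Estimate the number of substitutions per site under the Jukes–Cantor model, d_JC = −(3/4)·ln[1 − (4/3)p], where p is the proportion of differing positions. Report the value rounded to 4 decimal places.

0.1156

Differing sites — 2:C/A; 6:G/A; 25:A/G.
p = 3/28 = 0.107143.
d = −0.75 · ln(1 − (4/3)·0.107143) = −0.75 · ln(0.857143) = −0.75 · (-0.154151) = 0.1156.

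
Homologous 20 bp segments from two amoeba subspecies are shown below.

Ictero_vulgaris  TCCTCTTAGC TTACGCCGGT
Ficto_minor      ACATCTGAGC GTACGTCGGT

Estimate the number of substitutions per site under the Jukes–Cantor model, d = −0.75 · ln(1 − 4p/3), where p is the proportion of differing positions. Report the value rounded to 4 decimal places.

Mismatches occur at site 1 (T↔A), site 3 (C↔A), site 7 (T↔G), site 11 (T↔G), site 16 (C↔T).
p = 5/20 = 0.250000.
d = −0.75 · ln(1 − (4/3)·0.250000) = −0.75 · ln(0.666667) = −0.75 · (-0.405465) = 0.3041.

0.3041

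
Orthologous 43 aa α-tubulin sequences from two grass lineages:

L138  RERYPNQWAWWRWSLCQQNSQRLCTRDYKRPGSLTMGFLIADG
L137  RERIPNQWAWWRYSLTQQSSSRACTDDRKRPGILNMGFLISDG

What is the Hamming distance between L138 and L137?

The sequences differ at positions 4 (Y/I), 13 (W/Y), 16 (C/T), 19 (N/S), 21 (Q/S), 23 (L/A), 26 (R/D), 28 (Y/R), 33 (S/I), 35 (T/N), 41 (A/S).
That gives 11 mismatches out of 43 aligned sites, so the Hamming distance is 11.

11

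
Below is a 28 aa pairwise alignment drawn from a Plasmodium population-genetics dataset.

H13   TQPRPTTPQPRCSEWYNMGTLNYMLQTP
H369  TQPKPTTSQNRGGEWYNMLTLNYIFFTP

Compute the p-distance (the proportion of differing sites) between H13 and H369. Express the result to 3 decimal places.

The sequences differ at positions 4 (R/K), 8 (P/S), 10 (P/N), 12 (C/G), 13 (S/G), 19 (G/L), 24 (M/I), 25 (L/F), 26 (Q/F).
There are 9 differences over 28 sites, so p = 9/28 = 0.321.

0.321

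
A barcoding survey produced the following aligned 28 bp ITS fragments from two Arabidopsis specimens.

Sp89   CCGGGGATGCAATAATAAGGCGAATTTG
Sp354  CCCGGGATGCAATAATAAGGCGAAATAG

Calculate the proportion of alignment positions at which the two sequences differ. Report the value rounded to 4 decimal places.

Differing sites — 3:G/C; 25:T/A; 27:T/A.
There are 3 differences over 28 sites, so p = 3/28 = 0.1071.

0.1071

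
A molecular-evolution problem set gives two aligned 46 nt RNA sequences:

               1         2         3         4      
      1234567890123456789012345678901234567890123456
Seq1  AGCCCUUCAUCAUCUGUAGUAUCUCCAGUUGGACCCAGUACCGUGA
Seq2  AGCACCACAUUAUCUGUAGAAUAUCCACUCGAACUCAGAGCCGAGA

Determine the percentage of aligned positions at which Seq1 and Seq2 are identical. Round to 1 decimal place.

Mismatches occur at site 4 (C↔A), site 6 (U↔C), site 7 (U↔A), site 11 (C↔U), site 20 (U↔A), site 23 (C↔A), site 28 (G↔C), site 30 (U↔C), site 32 (G↔A), site 35 (C↔U), site 39 (U↔A), site 40 (A↔G), site 44 (U↔A).
33 of the 46 sites match, so the percent identity is 33/46 × 100 = 71.7%.

71.7%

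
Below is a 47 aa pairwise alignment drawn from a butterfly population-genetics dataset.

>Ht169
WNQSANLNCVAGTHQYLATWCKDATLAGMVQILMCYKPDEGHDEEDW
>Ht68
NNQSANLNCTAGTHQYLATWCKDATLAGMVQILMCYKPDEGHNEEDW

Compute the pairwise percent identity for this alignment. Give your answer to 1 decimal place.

93.6%

The sequences differ at positions 1 (W/N), 10 (V/T), 43 (D/N).
44 of the 47 sites match, so the percent identity is 44/47 × 100 = 93.6%.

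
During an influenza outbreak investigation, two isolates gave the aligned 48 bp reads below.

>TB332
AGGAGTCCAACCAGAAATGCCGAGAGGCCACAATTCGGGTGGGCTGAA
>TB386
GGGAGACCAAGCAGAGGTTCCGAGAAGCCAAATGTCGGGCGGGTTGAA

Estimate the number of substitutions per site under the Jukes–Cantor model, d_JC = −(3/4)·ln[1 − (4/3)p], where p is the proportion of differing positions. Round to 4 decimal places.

0.3041

The sequences differ at positions 1 (A/G), 6 (T/A), 11 (C/G), 16 (A/G), 17 (A/G), 19 (G/T), 26 (G/A), 31 (C/A), 33 (A/T), 34 (T/G), 40 (T/C), 44 (C/T).
p = 12/48 = 0.250000.
d = −0.75 · ln(1 − (4/3)·0.250000) = −0.75 · ln(0.666667) = −0.75 · (-0.405465) = 0.3041.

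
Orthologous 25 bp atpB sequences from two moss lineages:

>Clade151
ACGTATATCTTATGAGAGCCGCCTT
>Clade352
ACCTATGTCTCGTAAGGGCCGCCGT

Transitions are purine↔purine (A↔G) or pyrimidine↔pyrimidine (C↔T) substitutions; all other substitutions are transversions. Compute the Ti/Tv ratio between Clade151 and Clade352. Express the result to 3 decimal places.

2.500

Differing sites — 3:G/C (Tv); 7:A/G (Ti); 11:T/C (Ti); 12:A/G (Ti); 14:G/A (Ti); 17:A/G (Ti); 24:T/G (Tv).
Of the 7 differences, 5 transitions and 2 transversions, so Ti/Tv = 5/2 = 2.500.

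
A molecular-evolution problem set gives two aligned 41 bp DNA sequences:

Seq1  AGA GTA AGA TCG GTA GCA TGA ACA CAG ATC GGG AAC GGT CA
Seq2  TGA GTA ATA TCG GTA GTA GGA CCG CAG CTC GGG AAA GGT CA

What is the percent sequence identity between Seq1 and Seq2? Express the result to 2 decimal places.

The sequences differ at positions 1 (A/T), 8 (G/T), 17 (C/T), 19 (T/G), 22 (A/C), 24 (A/G), 28 (A/C), 36 (C/A).
33 of the 41 sites match, so the percent identity is 33/41 × 100 = 80.49%.

80.49%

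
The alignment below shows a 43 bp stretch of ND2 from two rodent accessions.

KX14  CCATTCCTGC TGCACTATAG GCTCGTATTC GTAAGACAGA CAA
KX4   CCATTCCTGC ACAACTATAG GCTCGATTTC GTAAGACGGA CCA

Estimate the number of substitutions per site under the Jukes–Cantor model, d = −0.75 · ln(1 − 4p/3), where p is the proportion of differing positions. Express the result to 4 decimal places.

Differing sites — 11:T/A; 12:G/C; 13:C/A; 26:T/A; 27:A/T; 38:A/G; 42:A/C.
p = 7/43 = 0.162791.
d = −0.75 · ln(1 − (4/3)·0.162791) = −0.75 · ln(0.782945) = −0.75 · (-0.244693) = 0.1835.

0.1835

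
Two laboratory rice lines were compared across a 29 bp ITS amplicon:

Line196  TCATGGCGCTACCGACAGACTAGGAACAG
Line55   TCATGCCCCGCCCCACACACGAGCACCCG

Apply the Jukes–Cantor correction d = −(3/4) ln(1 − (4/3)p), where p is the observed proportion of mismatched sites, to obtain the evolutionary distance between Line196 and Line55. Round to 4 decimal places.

0.4618

Differing sites — 6:G/C; 8:G/C; 10:T/G; 11:A/C; 14:G/C; 18:G/C; 21:T/G; 24:G/C; 26:A/C; 28:A/C.
p = 10/29 = 0.344828.
d = −0.75 · ln(1 − (4/3)·0.344828) = −0.75 · ln(0.540229) = −0.75 · (-0.615762) = 0.4618.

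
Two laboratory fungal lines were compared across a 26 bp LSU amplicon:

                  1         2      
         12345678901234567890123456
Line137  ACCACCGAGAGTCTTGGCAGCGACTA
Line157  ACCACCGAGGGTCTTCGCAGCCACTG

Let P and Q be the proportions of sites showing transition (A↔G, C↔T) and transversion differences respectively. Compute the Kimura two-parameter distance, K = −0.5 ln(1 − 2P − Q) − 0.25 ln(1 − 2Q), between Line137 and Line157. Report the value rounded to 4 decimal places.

0.1729

Mismatches occur at site 10 (A↔G, transition), site 16 (G↔C, transversion), site 22 (G↔C, transversion), site 26 (A↔G, transition).
Of the 4 differences, 2 transitions and 2 transversions over 26 sites: P = 2/26 = 0.076923, Q = 2/26 = 0.076923.
d = −0.5·ln(0.769231) − 0.25·ln(0.846154) = −0.5·(-0.262364) − 0.25·(-0.167054) = 0.1729.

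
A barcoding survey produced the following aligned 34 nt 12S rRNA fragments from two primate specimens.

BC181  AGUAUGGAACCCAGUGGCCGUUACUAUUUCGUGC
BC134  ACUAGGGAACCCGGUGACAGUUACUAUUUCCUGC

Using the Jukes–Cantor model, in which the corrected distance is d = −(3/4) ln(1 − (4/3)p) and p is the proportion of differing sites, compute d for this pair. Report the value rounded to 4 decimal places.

Differing sites — 2:G/C; 5:U/G; 13:A/G; 17:G/A; 19:C/A; 31:G/C.
p = 6/34 = 0.176471.
d = −0.75 · ln(1 − (4/3)·0.176471) = −0.75 · ln(0.764705) = −0.75 · (-0.268265) = 0.2012.

0.2012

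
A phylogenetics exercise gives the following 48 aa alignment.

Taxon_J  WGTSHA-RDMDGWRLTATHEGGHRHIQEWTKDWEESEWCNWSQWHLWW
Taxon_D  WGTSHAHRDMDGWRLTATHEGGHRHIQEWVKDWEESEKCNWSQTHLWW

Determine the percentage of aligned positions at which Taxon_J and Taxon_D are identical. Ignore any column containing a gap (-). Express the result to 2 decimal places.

93.62%

Excluding the 1 gap column leaves 47 comparable sites.
Differing sites — 30:T/V; 38:W/K; 44:W/T.
44 of the 47 comparable sites match, so the percent identity is 44/47 × 100 = 93.62%.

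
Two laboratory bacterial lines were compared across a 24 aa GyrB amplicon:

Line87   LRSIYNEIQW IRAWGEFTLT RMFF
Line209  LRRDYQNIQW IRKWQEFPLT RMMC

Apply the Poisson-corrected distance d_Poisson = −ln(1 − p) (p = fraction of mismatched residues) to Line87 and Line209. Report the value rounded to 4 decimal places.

Mismatches occur at site 3 (S/R), site 4 (I/D), site 6 (N/Q), site 7 (E/N), site 13 (A/K), site 15 (G/Q), site 18 (T/P), site 23 (F/M), site 24 (F/C).
p = 9/24 = 0.375000.
d = −ln(1 − 0.375000) = −ln(0.625000) = 0.4700.

0.4700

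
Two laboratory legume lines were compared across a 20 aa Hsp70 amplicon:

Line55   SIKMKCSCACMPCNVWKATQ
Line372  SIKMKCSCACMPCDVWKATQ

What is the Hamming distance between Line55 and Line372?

1

A single mismatch occurs at site 14 (N/D).
That gives 1 mismatch out of 20 aligned sites, so the Hamming distance is 1.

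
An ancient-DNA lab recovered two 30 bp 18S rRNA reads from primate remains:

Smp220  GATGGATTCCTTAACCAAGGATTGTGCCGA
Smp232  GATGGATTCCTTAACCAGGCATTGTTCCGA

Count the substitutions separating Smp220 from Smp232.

3

Mismatches occur at site 18 (A/G), site 20 (G/C), site 26 (G/T).
That gives 3 mismatches out of 30 aligned sites, so the Hamming distance is 3.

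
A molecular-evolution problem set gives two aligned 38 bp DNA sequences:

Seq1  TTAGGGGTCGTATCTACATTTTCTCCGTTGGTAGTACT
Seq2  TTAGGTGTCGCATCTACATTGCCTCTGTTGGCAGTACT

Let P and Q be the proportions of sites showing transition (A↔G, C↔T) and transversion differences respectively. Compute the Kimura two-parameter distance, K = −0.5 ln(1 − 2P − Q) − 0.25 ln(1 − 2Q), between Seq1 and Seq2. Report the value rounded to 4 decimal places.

Mismatches occur at site 6 (G→T, transversion), site 11 (T→C, transition), site 21 (T→G, transversion), site 22 (T→C, transition), site 26 (C→T, transition), site 32 (T→C, transition).
Of the 6 differences, 4 transitions and 2 transversions over 38 sites: P = 4/38 = 0.105263, Q = 2/38 = 0.052632.
d = −0.5·ln(0.736842) − 0.25·ln(0.894736) = −0.5·(-0.305382) − 0.25·(-0.111227) = 0.1805.

0.1805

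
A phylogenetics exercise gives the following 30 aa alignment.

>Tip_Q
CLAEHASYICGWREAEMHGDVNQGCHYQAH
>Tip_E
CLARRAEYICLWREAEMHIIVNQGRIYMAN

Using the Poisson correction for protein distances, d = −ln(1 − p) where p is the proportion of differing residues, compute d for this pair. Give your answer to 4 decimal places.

Differing sites — 4:E/R; 5:H/R; 7:S/E; 11:G/L; 19:G/I; 20:D/I; 25:C/R; 26:H/I; 28:Q/M; 30:H/N.
p = 10/30 = 0.333333.
d = −ln(1 − 0.333333) = −ln(0.666667) = 0.4055.

0.4055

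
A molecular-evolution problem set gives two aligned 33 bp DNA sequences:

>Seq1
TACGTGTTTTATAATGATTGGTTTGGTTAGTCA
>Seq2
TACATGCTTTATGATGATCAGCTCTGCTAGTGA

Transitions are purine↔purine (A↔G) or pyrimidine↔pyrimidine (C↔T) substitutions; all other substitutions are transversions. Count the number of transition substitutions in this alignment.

Mismatches occur at site 4 (G↔A, transition), site 7 (T↔C, transition), site 13 (A↔G, transition), site 19 (T↔C, transition), site 20 (G↔A, transition), site 22 (T↔C, transition), site 24 (T↔C, transition), site 25 (G↔T, transversion), site 27 (T↔C, transition), site 32 (C↔G, transversion).
Of the 10 differences, 8 transitions and 2 transversions, so the answer is 8.

8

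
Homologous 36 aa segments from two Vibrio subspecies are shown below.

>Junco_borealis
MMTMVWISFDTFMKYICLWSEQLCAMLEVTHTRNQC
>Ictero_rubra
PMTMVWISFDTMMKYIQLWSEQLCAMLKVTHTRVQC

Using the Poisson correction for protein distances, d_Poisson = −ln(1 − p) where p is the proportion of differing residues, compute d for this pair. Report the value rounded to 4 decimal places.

0.1495

Mismatches occur at site 1 (M→P), site 12 (F→M), site 17 (C→Q), site 28 (E→K), site 34 (N→V).
p = 5/36 = 0.138889.
d = −ln(1 − 0.138889) = −ln(0.861111) = 0.1495.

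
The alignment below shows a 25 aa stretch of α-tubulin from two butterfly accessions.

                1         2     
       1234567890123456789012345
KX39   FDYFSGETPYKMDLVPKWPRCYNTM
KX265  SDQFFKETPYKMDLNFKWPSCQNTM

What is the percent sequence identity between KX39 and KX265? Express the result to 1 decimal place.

The sequences differ at positions 1 (F/S), 3 (Y/Q), 5 (S/F), 6 (G/K), 15 (V/N), 16 (P/F), 20 (R/S), 22 (Y/Q).
17 of the 25 sites match, so the percent identity is 17/25 × 100 = 68.0%.

68.0%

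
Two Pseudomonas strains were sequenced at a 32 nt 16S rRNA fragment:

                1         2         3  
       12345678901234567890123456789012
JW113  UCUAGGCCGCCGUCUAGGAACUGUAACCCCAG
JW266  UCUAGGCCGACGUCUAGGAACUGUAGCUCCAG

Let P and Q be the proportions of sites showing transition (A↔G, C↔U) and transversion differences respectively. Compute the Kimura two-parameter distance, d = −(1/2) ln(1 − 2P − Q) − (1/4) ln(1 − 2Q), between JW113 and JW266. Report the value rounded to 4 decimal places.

0.1011

Differing sites — 10:C/A (Tv); 26:A/G (Ti); 28:C/U (Ti).
Of the 3 differences, 2 transitions and 1 transversion over 32 sites: P = 2/32 = 0.062500, Q = 1/32 = 0.031250.
d = −0.5·ln(0.843750) − 0.25·ln(0.937500) = −0.5·(-0.169899) − 0.25·(-0.064539) = 0.1011.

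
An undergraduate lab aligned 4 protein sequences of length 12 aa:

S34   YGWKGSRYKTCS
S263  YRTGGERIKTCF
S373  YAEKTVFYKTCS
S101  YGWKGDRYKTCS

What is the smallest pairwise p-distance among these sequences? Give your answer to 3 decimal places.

0.083

Pairwise Hamming distances:
  S34 vs S263: 6
  S34 vs S373: 5
  S34 vs S101: 1
  S263 vs S373: 8
  S263 vs S101: 6
  S373 vs S101: 5
The smallest is 1 mismatch, between S34 and S101; p = 1/12 = 0.083.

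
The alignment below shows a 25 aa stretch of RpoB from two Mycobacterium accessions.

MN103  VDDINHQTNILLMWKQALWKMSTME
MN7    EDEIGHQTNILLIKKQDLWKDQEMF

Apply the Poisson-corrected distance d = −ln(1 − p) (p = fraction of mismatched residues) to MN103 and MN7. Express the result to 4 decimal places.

0.5108

The sequences differ at positions 1 (V/E), 3 (D/E), 5 (N/G), 13 (M/I), 14 (W/K), 17 (A/D), 21 (M/D), 22 (S/Q), 23 (T/E), 25 (E/F).
p = 10/25 = 0.400000.
d = −ln(1 − 0.400000) = −ln(0.600000) = 0.5108.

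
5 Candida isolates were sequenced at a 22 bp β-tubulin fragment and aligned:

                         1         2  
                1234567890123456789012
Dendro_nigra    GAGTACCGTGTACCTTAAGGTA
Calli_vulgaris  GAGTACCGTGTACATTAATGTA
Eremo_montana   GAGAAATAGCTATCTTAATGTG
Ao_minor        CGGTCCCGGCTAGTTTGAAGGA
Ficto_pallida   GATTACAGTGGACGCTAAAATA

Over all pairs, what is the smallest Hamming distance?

2

Pairwise Hamming distances:
  Dendro_nigra vs Calli_vulgaris: 2
  Dendro_nigra vs Eremo_montana: 9
  Dendro_nigra vs Ao_minor: 10
  Dendro_nigra vs Ficto_pallida: 7
  Calli_vulgaris vs Eremo_montana: 9
  Calli_vulgaris vs Ao_minor: 10
  Calli_vulgaris vs Ficto_pallida: 7
  Eremo_montana vs Ao_minor: 13
  Eremo_montana vs Ficto_pallida: 14
  Ao_minor vs Ficto_pallida: 14
The smallest is 2, between Dendro_nigra and Calli_vulgaris.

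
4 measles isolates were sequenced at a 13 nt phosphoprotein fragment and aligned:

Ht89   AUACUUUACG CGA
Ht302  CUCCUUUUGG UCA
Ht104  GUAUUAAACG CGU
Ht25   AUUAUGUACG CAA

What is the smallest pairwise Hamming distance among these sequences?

4

Pairwise Hamming distances:
  Ht89 vs Ht302: 6
  Ht89 vs Ht104: 5
  Ht89 vs Ht25: 4
  Ht302 vs Ht104: 10
  Ht302 vs Ht25: 8
  Ht104 vs Ht25: 7
The smallest is 4, between Ht89 and Ht25.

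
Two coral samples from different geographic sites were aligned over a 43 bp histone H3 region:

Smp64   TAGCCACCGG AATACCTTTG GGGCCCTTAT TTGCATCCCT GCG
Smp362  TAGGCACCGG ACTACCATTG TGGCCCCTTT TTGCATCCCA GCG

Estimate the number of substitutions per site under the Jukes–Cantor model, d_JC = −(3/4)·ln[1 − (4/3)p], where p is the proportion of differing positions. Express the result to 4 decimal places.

Mismatches occur at site 4 (C/G), site 12 (A/C), site 17 (T/A), site 21 (G/T), site 27 (T/C), site 29 (A/T), site 40 (T/A).
p = 7/43 = 0.162791.
d = −0.75 · ln(1 − (4/3)·0.162791) = −0.75 · ln(0.782945) = −0.75 · (-0.244693) = 0.1835.

0.1835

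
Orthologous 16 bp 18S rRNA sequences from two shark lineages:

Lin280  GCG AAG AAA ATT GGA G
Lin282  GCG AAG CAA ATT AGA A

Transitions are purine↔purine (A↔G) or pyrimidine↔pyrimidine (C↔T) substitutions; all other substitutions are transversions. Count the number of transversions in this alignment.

Mismatches occur at site 7 (A→C, transversion), site 13 (G→A, transition), site 16 (G→A, transition).
Of the 3 differences, 2 transitions and 1 transversion, so the answer is 1.

1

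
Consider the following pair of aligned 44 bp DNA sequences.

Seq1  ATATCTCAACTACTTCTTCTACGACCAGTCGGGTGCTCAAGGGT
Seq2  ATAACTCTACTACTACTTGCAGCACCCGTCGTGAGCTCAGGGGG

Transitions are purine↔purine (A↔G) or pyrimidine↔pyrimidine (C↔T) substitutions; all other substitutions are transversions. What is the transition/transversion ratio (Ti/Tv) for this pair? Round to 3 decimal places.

Mismatches occur at site 4 (T/A, transversion), site 8 (A/T, transversion), site 15 (T/A, transversion), site 19 (C/G, transversion), site 20 (T/C, transition), site 22 (C/G, transversion), site 23 (G/C, transversion), site 27 (A/C, transversion), site 32 (G/T, transversion), site 34 (T/A, transversion), site 40 (A/G, transition), site 44 (T/G, transversion).
Of the 12 differences, 2 transitions and 10 transversions, so Ti/Tv = 2/10 = 0.200.

0.200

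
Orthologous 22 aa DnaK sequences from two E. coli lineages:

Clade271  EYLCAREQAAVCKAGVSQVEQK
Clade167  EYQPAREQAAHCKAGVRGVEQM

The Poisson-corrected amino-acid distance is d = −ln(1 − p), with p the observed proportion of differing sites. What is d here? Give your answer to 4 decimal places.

The sequences differ at positions 3 (L/Q), 4 (C/P), 11 (V/H), 17 (S/R), 18 (Q/G), 22 (K/M).
p = 6/22 = 0.272727.
d = −ln(1 − 0.272727) = −ln(0.727273) = 0.3185.

0.3185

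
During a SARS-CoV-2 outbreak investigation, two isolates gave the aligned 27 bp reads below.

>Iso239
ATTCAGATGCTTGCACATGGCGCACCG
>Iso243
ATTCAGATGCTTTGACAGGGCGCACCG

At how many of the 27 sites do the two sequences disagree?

3

The sequences differ at positions 13 (G/T), 14 (C/G), 18 (T/G).
That gives 3 mismatches out of 27 aligned sites, so the Hamming distance is 3.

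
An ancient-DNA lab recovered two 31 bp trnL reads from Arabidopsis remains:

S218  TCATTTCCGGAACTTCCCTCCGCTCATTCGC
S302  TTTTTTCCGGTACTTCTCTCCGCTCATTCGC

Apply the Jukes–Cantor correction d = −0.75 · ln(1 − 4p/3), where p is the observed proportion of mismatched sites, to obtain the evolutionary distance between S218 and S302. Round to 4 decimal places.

Mismatches occur at site 2 (C↔T), site 3 (A↔T), site 11 (A↔T), site 17 (C↔T).
p = 4/31 = 0.129032.
d = −0.75 · ln(1 − (4/3)·0.129032) = −0.75 · ln(0.827957) = −0.75 · (-0.188794) = 0.1416.

0.1416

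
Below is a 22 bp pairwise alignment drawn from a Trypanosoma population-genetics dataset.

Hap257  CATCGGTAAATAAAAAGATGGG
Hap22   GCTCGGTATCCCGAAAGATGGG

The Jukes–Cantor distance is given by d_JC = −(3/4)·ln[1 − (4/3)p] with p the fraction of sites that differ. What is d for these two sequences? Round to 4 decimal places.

Differing sites — 1:C/G; 2:A/C; 9:A/T; 10:A/C; 11:T/C; 12:A/C; 13:A/G.
p = 7/22 = 0.318182.
d = −0.75 · ln(1 − (4/3)·0.318182) = −0.75 · ln(0.575757) = −0.75 · (-0.552070) = 0.4141.

0.4141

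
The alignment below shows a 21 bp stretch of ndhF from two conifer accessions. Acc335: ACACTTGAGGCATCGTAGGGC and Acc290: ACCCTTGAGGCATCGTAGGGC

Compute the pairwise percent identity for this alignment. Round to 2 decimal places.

The sequences differ at position 3 (A/C).
20 of the 21 sites match, so the percent identity is 20/21 × 100 = 95.24%.

95.24%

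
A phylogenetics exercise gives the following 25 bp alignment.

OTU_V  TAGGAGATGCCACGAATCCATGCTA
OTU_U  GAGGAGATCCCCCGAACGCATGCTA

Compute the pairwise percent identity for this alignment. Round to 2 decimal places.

80.00%

Mismatches occur at site 1 (T→G), site 9 (G→C), site 12 (A→C), site 17 (T→C), site 18 (C→G).
20 of the 25 sites match, so the percent identity is 20/25 × 100 = 80.00%.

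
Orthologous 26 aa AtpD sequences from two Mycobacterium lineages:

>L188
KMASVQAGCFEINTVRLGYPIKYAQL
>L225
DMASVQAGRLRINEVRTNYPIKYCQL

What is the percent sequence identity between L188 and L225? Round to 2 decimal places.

The sequences differ at positions 1 (K/D), 9 (C/R), 10 (F/L), 11 (E/R), 14 (T/E), 17 (L/T), 18 (G/N), 24 (A/C).
18 of the 26 sites match, so the percent identity is 18/26 × 100 = 69.23%.

69.23%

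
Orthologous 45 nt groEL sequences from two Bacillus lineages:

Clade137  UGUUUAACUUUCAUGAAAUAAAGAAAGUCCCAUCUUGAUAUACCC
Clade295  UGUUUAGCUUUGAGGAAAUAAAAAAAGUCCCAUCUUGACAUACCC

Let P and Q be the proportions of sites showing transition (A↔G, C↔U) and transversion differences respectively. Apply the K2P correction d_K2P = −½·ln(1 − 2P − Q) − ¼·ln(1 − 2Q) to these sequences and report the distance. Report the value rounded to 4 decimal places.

Differing sites — 7:A/G (Ti); 12:C/G (Tv); 14:U/G (Tv); 23:G/A (Ti); 39:U/C (Ti).
Of the 5 differences, 3 transitions and 2 transversions over 45 sites: P = 3/45 = 0.066667, Q = 2/45 = 0.044444.
d = −0.5·ln(0.822222) − 0.25·ln(0.911112) = −0.5·(-0.195745) − 0.25·(-0.093089) = 0.1211.

0.1211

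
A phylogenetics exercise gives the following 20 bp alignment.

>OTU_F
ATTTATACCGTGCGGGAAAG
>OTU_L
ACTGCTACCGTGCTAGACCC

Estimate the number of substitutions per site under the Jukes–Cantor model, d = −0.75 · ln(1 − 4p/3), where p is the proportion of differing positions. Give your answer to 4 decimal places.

0.5716

Mismatches occur at site 2 (T→C), site 4 (T→G), site 5 (A→C), site 14 (G→T), site 15 (G→A), site 18 (A→C), site 19 (A→C), site 20 (G→C).
p = 8/20 = 0.400000.
d = −0.75 · ln(1 − (4/3)·0.400000) = −0.75 · ln(0.466667) = −0.75 · (-0.762139) = 0.5716.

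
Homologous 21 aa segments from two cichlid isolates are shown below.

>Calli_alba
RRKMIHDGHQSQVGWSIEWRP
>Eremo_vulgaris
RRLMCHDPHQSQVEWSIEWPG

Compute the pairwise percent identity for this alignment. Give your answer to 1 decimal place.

The sequences differ at positions 3 (K/L), 5 (I/C), 8 (G/P), 14 (G/E), 20 (R/P), 21 (P/G).
15 of the 21 sites match, so the percent identity is 15/21 × 100 = 71.4%.

71.4%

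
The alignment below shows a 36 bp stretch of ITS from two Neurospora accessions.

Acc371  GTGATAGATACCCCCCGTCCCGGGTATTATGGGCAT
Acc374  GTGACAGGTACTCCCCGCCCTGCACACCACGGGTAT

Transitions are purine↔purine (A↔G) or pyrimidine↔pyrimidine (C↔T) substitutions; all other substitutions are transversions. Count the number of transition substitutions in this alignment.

Differing sites — 5:T/C (Ti); 8:A/G (Ti); 12:C/T (Ti); 18:T/C (Ti); 21:C/T (Ti); 23:G/C (Tv); 24:G/A (Ti); 25:T/C (Ti); 27:T/C (Ti); 28:T/C (Ti); 30:T/C (Ti); 34:C/T (Ti).
Of the 12 differences, 11 transitions and 1 transversion, so the answer is 11.

11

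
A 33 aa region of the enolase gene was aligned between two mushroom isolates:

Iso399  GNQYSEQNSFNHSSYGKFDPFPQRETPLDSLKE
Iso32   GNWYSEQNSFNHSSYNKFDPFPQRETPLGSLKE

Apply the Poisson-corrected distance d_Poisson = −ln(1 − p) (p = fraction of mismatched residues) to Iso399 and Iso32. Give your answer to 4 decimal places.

Mismatches occur at site 3 (Q/W), site 16 (G/N), site 29 (D/G).
p = 3/33 = 0.090909.
d = −ln(1 − 0.090909) = −ln(0.909091) = 0.0953.

0.0953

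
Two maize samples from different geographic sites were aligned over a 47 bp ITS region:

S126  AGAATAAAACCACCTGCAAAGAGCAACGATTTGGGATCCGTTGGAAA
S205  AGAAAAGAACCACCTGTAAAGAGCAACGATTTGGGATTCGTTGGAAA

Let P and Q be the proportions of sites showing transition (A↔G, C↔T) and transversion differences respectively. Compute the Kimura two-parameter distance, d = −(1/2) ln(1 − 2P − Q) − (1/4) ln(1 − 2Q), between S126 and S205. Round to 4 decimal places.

Differing sites — 5:T/A (Tv); 7:A/G (Ti); 17:C/T (Ti); 38:C/T (Ti).
Of the 4 differences, 3 transitions and 1 transversion over 47 sites: P = 3/47 = 0.063830, Q = 1/47 = 0.021277.
d = −0.5·ln(0.851063) − 0.25·ln(0.957446) = −0.5·(-0.161269) − 0.25·(-0.043486) = 0.0915.

0.0915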